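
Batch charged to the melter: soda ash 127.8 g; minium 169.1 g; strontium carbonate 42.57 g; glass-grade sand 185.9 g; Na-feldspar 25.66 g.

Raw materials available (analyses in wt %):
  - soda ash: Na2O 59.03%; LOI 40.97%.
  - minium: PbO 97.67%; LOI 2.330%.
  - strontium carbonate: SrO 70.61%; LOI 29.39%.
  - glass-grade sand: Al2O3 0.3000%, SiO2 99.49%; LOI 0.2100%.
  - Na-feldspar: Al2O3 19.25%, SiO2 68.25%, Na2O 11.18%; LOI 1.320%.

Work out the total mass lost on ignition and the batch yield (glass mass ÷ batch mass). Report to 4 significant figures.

LOI loss = 69.54 g; glass = 481.5 g; yield = 87.38%

All arithmetic maintains full precision from start to finish; working values are displayed rounded off to 4 significant figures between the steps; each reported figure takes just one rounding. Derived quantities (the totals, ignition loss, glass mass, the yield, the five compositions) are carried using the weight values at 481.5 g of glass at full float precision, as quoted within the problem or answer text.
Each material's LOI contribution:
  soda ash: 127.8 × 0.4097 = 52.36 g
  minium: 169.1 × 0.02330 = 3.940 g
  strontium carbonate: 42.57 × 0.2939 = 12.51 g
  glass-grade sand: 185.9 × 0.002100 = 0.3904 g
  Na-feldspar: 25.66 × 0.01320 = 0.3387 g
Total LOI = 69.54 g
Glass = batch − LOI = 551.0 − 69.54 = 481.5 g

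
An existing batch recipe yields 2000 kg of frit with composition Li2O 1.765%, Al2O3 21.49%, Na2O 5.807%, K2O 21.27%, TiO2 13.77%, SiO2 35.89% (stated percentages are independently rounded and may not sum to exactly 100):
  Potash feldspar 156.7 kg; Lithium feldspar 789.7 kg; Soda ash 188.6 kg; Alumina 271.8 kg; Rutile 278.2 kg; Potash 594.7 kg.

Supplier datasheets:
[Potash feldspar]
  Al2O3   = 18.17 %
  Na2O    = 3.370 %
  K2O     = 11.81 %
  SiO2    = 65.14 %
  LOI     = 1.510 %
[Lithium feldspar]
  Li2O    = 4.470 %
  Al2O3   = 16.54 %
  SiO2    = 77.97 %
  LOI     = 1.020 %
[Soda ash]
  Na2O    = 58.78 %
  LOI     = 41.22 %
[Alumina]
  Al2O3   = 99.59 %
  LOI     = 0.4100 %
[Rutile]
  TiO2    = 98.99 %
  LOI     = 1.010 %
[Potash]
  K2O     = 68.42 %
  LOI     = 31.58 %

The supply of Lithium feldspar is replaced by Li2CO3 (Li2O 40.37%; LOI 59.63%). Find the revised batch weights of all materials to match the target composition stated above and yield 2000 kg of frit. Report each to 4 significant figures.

Revised batch per 2000 kg frit:
  Potash feldspar: 1102 kg
  Li2CO3: 87.44 kg
  Soda ash: 134.4 kg
  Alumina: 230.5 kg
  Rutile: 278.2 kg
  Potash: 431.5 kg
Total batch = 2264 kg; LOI loss = 264.2 kg

All arithmetic carries full float precision end to end — values along the way are displayed, with 4-significant-figure rounding, in the working; a single rounding finalizes each reported result — all derived quantities (yield, the totals, LOI, net glass mass, the six compositions) are carried in full float precision from the batch weights per 2000 kg of glass precisely as stated by the question or the answer.
Target oxide masses per 2000 kg frit:
  Li2O: 1.765% × 2000 = 35.30 kg
  Al2O3: 21.49% × 2000 = 429.8 kg
  Na2O: 5.807% × 2000 = 116.1 kg
  K2O: 21.27% × 2000 = 425.4 kg
  TiO2: 13.77% × 2000 = 275.4 kg
  SiO2: 35.89% × 2000 = 717.8 kg
Per-oxide balance check working from each reported weight, for the quoted basis mass (delivered sums recover each target inside rounding margins):
  Li2O: 87.44·0.4037 = 35.30 kg (target 35.30 kg)
  Al2O3: 1102·0.1817 + 230.5·0.9959 = 429.8 kg (target 429.8 kg)
  Na2O: 1102·0.03370 + 134.4·0.5878 = 116.1 kg (target 116.1 kg)
  K2O: 1102·0.1181 + 431.5·0.6842 = 425.4 kg (target 425.4 kg)
  TiO2: 278.2·0.9899 = 275.4 kg (target 275.4 kg)
  SiO2: 1102·0.6514 = 717.8 kg (target 717.8 kg)
Glass-mass bookkeeping: net batch after ignition = 2000 kg (summing oxide targets gives 2000 kg; the stated basis being 2000 kg — deltas are rounding alone).
Whole-batch sum: Σ batch = 2264 kg; Σ batch·LOI gives LOI loss = 264.2 kg; as yield: glass ÷ batch → 88.33%.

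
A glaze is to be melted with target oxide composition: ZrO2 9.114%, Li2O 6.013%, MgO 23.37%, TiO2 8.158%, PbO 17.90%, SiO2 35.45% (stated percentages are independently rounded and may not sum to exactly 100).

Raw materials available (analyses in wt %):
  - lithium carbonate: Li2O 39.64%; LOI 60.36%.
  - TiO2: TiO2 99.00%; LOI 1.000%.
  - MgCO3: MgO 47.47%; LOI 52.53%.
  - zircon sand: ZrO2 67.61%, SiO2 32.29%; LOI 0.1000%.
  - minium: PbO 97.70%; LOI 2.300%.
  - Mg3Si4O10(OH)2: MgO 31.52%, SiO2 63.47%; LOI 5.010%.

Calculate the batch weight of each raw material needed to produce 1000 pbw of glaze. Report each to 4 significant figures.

Rounding to 4 significant digits applies to every working value as shown; the working math holds full float precision from start to finish. Every reported result is rounded exactly once; the derived quantities, including the totals, the yield, ignition loss, net glass mass, six oxide percentages, are recomputed starting from the weights on 1000 pbw of glass in full precision, as written in question or answer.
Target oxide masses per 1000 pbw glaze:
  ZrO2: 9.114% × 1000 = 91.14 pbw
  Li2O: 6.013% × 1000 = 60.13 pbw
  MgO: 23.37% × 1000 = 233.7 pbw
  TiO2: 8.158% × 1000 = 81.58 pbw
  PbO: 17.90% × 1000 = 179.0 pbw
  SiO2: 35.45% × 1000 = 354.5 pbw
Verifying the oxide balance given the weights on record, under the basis named above (sum by sum, the targets are met inside rounding margins):
  ZrO2: 134.8·0.6761 = 91.14 pbw (target 91.14 pbw)
  Li2O: 151.7·0.3964 = 60.13 pbw (target 60.13 pbw)
  MgO: 167.0·0.4747 + 490.0·0.3152 = 233.7 pbw (target 233.7 pbw)
  TiO2: 82.40·0.9900 = 81.58 pbw (target 81.58 pbw)
  PbO: 183.2·0.9770 = 179.0 pbw (target 179.0 pbw)
  SiO2: 134.8·0.3229 + 490.0·0.6347 = 354.5 pbw (target 354.5 pbw)
Mass balance on the glass: batch Σ − ignition loss = 1000 pbw (the targets, summed, come to 1000 pbw; against the stated basis, 1000 pbw — a pure rounding effect).
Total batch = Σ batch = 1209 pbw; Σ batch·LOI gives LOI loss = 209.0 pbw; glass ÷ batch gives a yield of 82.71%.

Batch per 1000 pbw glaze:
  lithium carbonate: 151.7 pbw
  TiO2: 82.40 pbw
  MgCO3: 167.0 pbw
  zircon sand: 134.8 pbw
  minium: 183.2 pbw
  Mg3Si4O10(OH)2: 490.0 pbw
Total batch = 1209 pbw; LOI loss = 209.0 pbw; yield = 82.71%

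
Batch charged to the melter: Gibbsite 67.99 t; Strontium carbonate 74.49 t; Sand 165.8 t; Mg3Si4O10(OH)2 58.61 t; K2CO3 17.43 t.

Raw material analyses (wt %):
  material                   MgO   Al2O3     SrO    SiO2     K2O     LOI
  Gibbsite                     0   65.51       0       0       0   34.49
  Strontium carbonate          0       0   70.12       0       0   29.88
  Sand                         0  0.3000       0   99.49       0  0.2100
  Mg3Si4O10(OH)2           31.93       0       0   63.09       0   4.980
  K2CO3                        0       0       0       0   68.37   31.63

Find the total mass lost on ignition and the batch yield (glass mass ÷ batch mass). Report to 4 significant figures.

LOI loss = 54.49 t; glass = 329.8 t; yield = 85.82%

The intermediate values appear, with 4-significant-figure rounding, in the printout; full precision is maintained through every step. Each reported number sees exactly one rounding; derived quantities, which include five oxide percentages, the yield, ignition loss, net glass mass, totals, are carried at full precision, as they appear in the question or the answer, starting from the weights at 329.8 t of glass.
Each material's LOI contribution:
  Gibbsite: 67.99 × 0.3449 = 23.45 t
  Strontium carbonate: 74.49 × 0.2988 = 22.26 t
  Sand: 165.8 × 0.002100 = 0.3482 t
  Mg3Si4O10(OH)2: 58.61 × 0.04980 = 2.919 t
  K2CO3: 17.43 × 0.3163 = 5.513 t
Total LOI = 54.49 t
Glass = batch − LOI = 384.3 − 54.49 = 329.8 t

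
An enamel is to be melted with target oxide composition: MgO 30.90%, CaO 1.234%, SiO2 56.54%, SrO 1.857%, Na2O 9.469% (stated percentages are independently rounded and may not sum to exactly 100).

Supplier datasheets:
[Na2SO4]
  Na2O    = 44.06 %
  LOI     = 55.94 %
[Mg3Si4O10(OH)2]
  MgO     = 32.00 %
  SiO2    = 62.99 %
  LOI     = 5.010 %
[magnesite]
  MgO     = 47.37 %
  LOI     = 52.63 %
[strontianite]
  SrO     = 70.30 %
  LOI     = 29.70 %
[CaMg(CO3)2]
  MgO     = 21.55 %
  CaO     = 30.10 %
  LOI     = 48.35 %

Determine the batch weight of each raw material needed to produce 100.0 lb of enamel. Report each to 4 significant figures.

Batch per 100.0 lb enamel:
  Na2SO4: 21.49 lb
  Mg3Si4O10(OH)2: 89.76 lb
  magnesite: 2.730 lb
  strontianite: 2.642 lb
  CaMg(CO3)2: 4.100 lb
Total batch = 120.7 lb; LOI loss = 20.72 lb; yield = 82.83%

All internal work maintains full float precision through the solve — intermediates are printed with 4-significant-figure rounding when written out — every reported figure is rounded just once; derived quantities are rebuilt at exact precision (net glass mass, the five compositions, ignition loss, the yield, the totals) from the weighed amounts at 100.0 lb of glass, as quoted within either problem or answer.
Target masses of each oxide per 100.0 lb enamel:
  MgO: 30.90% × 100.0 = 30.90 lb
  CaO: 1.234% × 100.0 = 1.234 lb
  SiO2: 56.54% × 100.0 = 56.54 lb
  SrO: 1.857% × 100.0 = 1.857 lb
  Na2O: 9.469% × 100.0 = 9.469 lb
A balance pass over the oxides, with the batch weights as given, relative to the basis at hand (target by target, the sums agree exact up to rounding of places):
  MgO: 89.76·0.3200 + 2.730·0.4737 + 4.100·0.2155 = 30.90 lb (target 30.90 lb)
  CaO: 4.100·0.3010 = 1.234 lb (target 1.234 lb)
  SiO2: 89.76·0.6299 = 56.54 lb (target 56.54 lb)
  SrO: 2.642·0.7030 = 1.857 lb (target 1.857 lb)
  Na2O: 21.49·0.4406 = 9.468 lb (target 9.469 lb)
Auditing the glass mass value: whole batch net of LOI = 100.0 lb (summing oxide targets gives 100.0 lb; with the basis standing at 100.0 lb — deltas are rounding alone).
Whole-batch sum: Σ batch = 120.7 lb; loss to ignition Σ batch·LOI = 20.72 lb; the yield ratio, glass ÷ batch: 82.83%.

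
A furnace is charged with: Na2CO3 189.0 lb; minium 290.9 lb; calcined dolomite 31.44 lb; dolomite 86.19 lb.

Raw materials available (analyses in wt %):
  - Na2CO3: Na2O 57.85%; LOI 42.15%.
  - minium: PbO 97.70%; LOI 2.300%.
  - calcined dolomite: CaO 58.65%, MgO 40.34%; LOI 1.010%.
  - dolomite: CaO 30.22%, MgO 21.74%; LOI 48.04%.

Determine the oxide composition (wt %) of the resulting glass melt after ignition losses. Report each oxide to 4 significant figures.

All arithmetic keeps full precision through the solve — in-progress results are shown, rounded to 4 significant digits, within the worked lines. Every reported figure receives exactly one rounding; derived quantities are re-derived at full precision (ignition loss, the totals, the yield, glass mass, four oxide percentages) from the weighed amounts at 469.5 lb of glass exactly as printed in either problem or answer.
Delivered oxide masses:
  Na2O: 189.0·0.5785 = 109.3 lb
  PbO: 290.9·0.9770 = 284.2 lb
  CaO: 31.44·0.5865 + 86.19·0.3022 = 44.49 lb
  MgO: 31.44·0.4034 + 86.19·0.2174 = 31.42 lb
LOI: 189.0·0.4215 + 290.9·0.02300 + 31.44·0.01010 + 86.19·0.4804 = 128.1 lb
Glass mass = batch − LOI = 597.5 − 128.1 = 469.5 lb (= Σ oxide masses)
oxide / glass × 100 gives the wt %

Glass mass = 469.5 lb (batch 597.5 − LOI 128.1).
Composition: Na2O 23.29%, PbO 60.54%, CaO 9.476%, MgO 6.693%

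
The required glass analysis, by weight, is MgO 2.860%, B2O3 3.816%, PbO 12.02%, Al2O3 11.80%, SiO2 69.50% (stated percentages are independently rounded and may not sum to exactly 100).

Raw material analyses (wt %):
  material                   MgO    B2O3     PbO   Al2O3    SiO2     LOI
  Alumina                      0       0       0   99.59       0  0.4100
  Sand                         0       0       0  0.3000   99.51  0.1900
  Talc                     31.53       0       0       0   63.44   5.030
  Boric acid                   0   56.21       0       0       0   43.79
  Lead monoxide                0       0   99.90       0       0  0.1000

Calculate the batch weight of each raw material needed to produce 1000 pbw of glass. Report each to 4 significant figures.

Batch per 1000 pbw glass:
  Alumina: 116.6 pbw
  Sand: 640.6 pbw
  Talc: 90.71 pbw
  Boric acid: 67.89 pbw
  Lead monoxide: 120.3 pbw
Total batch = 1036 pbw; LOI loss = 36.11 pbw; yield = 96.52%

Mid-chain values are shown rounded to four significant figures as written; each numeric step carries exact precision in every operation. Every reported value is rounded only once — all derived quantities (the five compositions, glass mass, the yield, ignition loss, the totals) are computed at full float precision from the batch weights for 1000 pbw of glass as written in either problem or answer.
Per-oxide target masses for 1000 pbw glass:
  MgO: 2.860% × 1000 = 28.60 pbw
  B2O3: 3.816% × 1000 = 38.16 pbw
  PbO: 12.02% × 1000 = 120.2 pbw
  Al2O3: 11.80% × 1000 = 118.0 pbw
  SiO2: 69.50% × 1000 = 695.0 pbw
Checking each oxide sum using the reported weights, on the stated basis (sums match the target masses exact up to rounding of places):
  MgO: 90.71·0.3153 = 28.60 pbw (target 28.60 pbw)
  B2O3: 67.89·0.5621 = 38.16 pbw (target 38.16 pbw)
  PbO: 120.3·0.9990 = 120.2 pbw (target 120.2 pbw)
  Al2O3: 116.6·0.9959 + 640.6·0.003000 = 118.0 pbw (target 118.0 pbw)
  SiO2: 640.6·0.9951 + 90.71·0.6344 = 695.0 pbw (target 695.0 pbw)
Consistency of the glass mass: Σ batch − LOI loss = 1000 pbw (per-oxide target masses sum to 1000 pbw; versus the stated basis of 1000 pbw — rounding explains the deltas).
Batch grand total — Σ batch = 1036 pbw; LOI removed, Σ of batch·LOI: 36.11 pbw; as yield: glass ÷ batch → 96.52%.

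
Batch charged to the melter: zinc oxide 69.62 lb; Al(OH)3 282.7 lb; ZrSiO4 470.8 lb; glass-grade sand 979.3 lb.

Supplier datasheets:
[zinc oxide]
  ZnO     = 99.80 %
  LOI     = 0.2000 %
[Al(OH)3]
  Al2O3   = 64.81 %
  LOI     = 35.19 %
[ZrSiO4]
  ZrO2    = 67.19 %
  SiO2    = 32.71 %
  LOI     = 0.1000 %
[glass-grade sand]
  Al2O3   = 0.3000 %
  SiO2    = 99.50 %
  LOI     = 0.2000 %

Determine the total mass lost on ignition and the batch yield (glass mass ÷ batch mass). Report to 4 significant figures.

Values along the way are shown, with 4-significant-digit rounding, alongside each step. The working math maintains full precision in every operation — every reported figure is rounded a single time; derived quantities (the totals, LOI, the yield, glass mass, four oxide percentages) are carried starting from the weights per 1700 lb of glass at exact precision, exactly as shown in the problem or answer text.
Loss on ignition, line by line:
  zinc oxide: 69.62 × 0.002000 = 0.1392 lb
  Al(OH)3: 282.7 × 0.3519 = 99.48 lb
  ZrSiO4: 470.8 × 0.001000 = 0.4708 lb
  glass-grade sand: 979.3 × 0.002000 = 1.959 lb
Total LOI = 102.1 lb
Glass = batch − LOI = 1802 − 102.1 = 1700 lb

LOI loss = 102.1 lb; glass = 1700 lb; yield = 94.34%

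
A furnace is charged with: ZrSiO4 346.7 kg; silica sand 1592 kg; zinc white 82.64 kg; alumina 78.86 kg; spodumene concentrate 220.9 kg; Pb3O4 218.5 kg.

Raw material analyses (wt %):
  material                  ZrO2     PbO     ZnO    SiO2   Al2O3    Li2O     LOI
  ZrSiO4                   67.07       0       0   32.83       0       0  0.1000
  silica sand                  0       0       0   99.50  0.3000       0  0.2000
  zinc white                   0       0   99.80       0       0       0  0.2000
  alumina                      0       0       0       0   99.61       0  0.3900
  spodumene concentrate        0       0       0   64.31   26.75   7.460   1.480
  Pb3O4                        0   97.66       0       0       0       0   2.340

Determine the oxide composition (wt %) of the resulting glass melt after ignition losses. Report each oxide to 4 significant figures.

Mid-chain values are printed (rounded to 4 significant digits) within the worked lines — the whole derivation keeps full float precision at every stage — every reported number is rounded a single time; all derived quantities, which include the yield, the six compositions, ignition loss, net glass mass, the totals, are carried in full precision, exactly as printed in the question or the answer, from the weighed amounts for 2527 kg of glass.
Oxide masses out of the charge:
  ZrO2: 346.7·0.6707 = 232.5 kg
  PbO: 218.5·0.9766 = 213.4 kg
  ZnO: 82.64·0.9980 = 82.47 kg
  SiO2: 346.7·0.3283 + 1592·0.9950 + 220.9·0.6431 = 1840 kg
  Al2O3: 1592·0.003000 + 78.86·0.9961 + 220.9·0.2675 = 142.4 kg
  Li2O: 220.9·0.07460 = 16.48 kg
LOI: 346.7·0.001000 + 1592·0.002000 + 82.64·0.002000 + 78.86·0.003900 + 220.9·0.01480 + 218.5·0.02340 = 12.39 kg
Net of LOI, the glass mass = 2540 − 12.39 = 2527 kg (the oxide masses sum to this)
each oxide over glass, ×100, is wt %

Glass mass = 2527 kg (batch 2540 − LOI 12.39).
Composition: ZrO2 9.201%, PbO 8.444%, ZnO 3.263%, SiO2 72.80%, Al2O3 5.635%, Li2O 0.6521%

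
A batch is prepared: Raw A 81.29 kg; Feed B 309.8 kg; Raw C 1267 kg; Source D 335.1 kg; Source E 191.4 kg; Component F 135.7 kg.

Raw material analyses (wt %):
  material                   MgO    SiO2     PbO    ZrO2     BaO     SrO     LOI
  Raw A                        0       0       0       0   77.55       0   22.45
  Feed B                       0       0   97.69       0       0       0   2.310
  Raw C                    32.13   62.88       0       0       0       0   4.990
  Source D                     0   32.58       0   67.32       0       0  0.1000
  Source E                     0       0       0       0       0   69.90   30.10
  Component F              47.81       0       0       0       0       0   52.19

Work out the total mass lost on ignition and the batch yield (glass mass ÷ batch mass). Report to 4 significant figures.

LOI loss = 217.4 kg; glass = 2103 kg; yield = 90.63%

Mid-chain values are rounded off to 4 significant digits wherever printed — exact precision is held in every operation; each reported number takes exactly one rounding — derived quantities are re-derived in exact precision (the totals, glass mass, ignition loss, six oxide percentages, yield) using the weight values for 2103 kg of glass exactly as shown in the problem or the answer.
Ignition loss by material:
  Raw A: 81.29 × 0.2245 = 18.25 kg
  Feed B: 309.8 × 0.02310 = 7.156 kg
  Raw C: 1267 × 0.04990 = 63.22 kg
  Source D: 335.1 × 0.001000 = 0.3351 kg
  Source E: 191.4 × 0.3010 = 57.61 kg
  Component F: 135.7 × 0.5219 = 70.82 kg
Total LOI = 217.4 kg
Glass = batch − LOI = 2320 − 217.4 = 2103 kg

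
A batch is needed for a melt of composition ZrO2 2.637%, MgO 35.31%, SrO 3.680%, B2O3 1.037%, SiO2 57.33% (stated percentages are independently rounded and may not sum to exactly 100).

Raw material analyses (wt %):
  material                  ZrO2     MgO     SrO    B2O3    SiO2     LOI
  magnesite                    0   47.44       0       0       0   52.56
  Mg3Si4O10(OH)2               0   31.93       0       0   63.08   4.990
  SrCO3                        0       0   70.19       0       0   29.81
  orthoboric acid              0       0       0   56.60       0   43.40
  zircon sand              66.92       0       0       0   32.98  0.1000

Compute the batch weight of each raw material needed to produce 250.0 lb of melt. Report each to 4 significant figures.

Intermediates are printed, with 4-significant-figure rounding, in the working. Every computation holds exact precision from first step to last; each reported figure receives exactly one rounding — the derived quantities are recomputed in exact precision (totals, five oxide percentages, the yield, ignition loss, net glass mass) from the batch weights at 250.0 lb of glass as set out in problem or answer.
Oxide mass targets, per 250.0 lb melt:
  ZrO2: 2.637% × 250.0 = 6.592 lb
  MgO: 35.31% × 250.0 = 88.28 lb
  SrO: 3.680% × 250.0 = 9.200 lb
  B2O3: 1.037% × 250.0 = 2.592 lb
  SiO2: 57.33% × 250.0 = 143.3 lb
Checking each oxide sum working from each reported weight, under the basis named above (target by target, the sums agree up to rounding of the answer):
  ZrO2: 9.851·0.6692 = 6.592 lb (target 6.592 lb)
  MgO: 36.62·0.4744 + 222.1·0.3193 = 88.29 lb (target 88.28 lb)
  SrO: 13.11·0.7019 = 9.202 lb (target 9.200 lb)
  B2O3: 4.580·0.5660 = 2.592 lb (target 2.592 lb)
  SiO2: 222.1·0.6308 + 9.851·0.3298 = 143.3 lb (target 143.3 lb)
Glass mass check: batch Σ − ignition loss = 250.0 lb (oxide target masses add up to 250.0 lb; with the basis standing at 250.0 lb — differing by rounding only).
Adding the batch up: Σ batch = 286.3 lb; LOI removed, Σ of batch·LOI: 36.24 lb; the yield ratio, glass ÷ batch: 87.34%.

Batch per 250.0 lb melt:
  magnesite: 36.62 lb
  Mg3Si4O10(OH)2: 222.1 lb
  SrCO3: 13.11 lb
  orthoboric acid: 4.580 lb
  zircon sand: 9.851 lb
Total batch = 286.3 lb; LOI loss = 36.24 lb; yield = 87.34%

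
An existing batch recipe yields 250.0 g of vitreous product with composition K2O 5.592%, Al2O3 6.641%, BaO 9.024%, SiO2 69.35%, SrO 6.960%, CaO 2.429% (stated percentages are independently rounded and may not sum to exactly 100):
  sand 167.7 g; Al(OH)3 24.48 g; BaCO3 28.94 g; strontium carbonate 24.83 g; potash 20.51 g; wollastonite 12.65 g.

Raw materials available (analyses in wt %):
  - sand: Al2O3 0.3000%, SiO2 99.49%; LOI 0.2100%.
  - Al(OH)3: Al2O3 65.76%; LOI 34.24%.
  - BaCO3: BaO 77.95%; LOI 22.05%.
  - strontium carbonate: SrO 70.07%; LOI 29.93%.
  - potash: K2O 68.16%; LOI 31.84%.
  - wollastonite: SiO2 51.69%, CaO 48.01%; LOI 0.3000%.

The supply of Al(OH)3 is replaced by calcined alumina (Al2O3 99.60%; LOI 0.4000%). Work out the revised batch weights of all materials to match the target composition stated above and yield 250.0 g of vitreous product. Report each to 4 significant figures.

Revised batch per 250.0 g vitreous product:
  sand: 167.7 g
  calcined alumina: 16.16 g
  BaCO3: 28.94 g
  strontium carbonate: 24.83 g
  potash: 20.51 g
  wollastonite: 12.65 g
Total batch = 270.8 g; LOI loss = 20.80 g

The working math maintains full float precision all the way through; in-progress results are shown with 4-significant-figure rounding alongside each step. Each reported number is rounded once only. Derived quantities are rebuilt at full precision (totals, the yield, net glass mass, six oxide percentages, ignition loss) from the batch weights for 250.0 g of glass as quoted within either problem or answer.
The oxide mass targets at 250.0 g vitreous product:
  K2O: 5.592% × 250.0 = 13.98 g
  Al2O3: 6.641% × 250.0 = 16.60 g
  BaO: 9.024% × 250.0 = 22.56 g
  SiO2: 69.35% × 250.0 = 173.4 g
  SrO: 6.960% × 250.0 = 17.40 g
  CaO: 2.429% × 250.0 = 6.072 g
Checking each oxide sum with the batch weights as given, against the basis in use (sum by sum, the targets are met exact up to rounding of places):
  K2O: 20.51·0.6816 = 13.98 g (target 13.98 g)
  Al2O3: 167.7·0.003000 + 16.16·0.9960 = 16.60 g (target 16.60 g)
  BaO: 28.94·0.7795 = 22.56 g (target 22.56 g)
  SiO2: 167.7·0.9949 + 12.65·0.5169 = 173.4 g (target 173.4 g)
  SrO: 24.83·0.7007 = 17.40 g (target 17.40 g)
  CaO: 12.65·0.4801 = 6.073 g (target 6.072 g)
Glass-mass bookkeeping: Σ batch − LOI loss = 250.0 g (per-oxide target masses sum to 250.0 g; versus the stated basis of 250.0 g — a pure rounding effect).
Summing the batch: Σ batch = 270.8 g; Σ batch·LOI gives LOI loss = 20.80 g; yield: glass divided by total = 92.32%.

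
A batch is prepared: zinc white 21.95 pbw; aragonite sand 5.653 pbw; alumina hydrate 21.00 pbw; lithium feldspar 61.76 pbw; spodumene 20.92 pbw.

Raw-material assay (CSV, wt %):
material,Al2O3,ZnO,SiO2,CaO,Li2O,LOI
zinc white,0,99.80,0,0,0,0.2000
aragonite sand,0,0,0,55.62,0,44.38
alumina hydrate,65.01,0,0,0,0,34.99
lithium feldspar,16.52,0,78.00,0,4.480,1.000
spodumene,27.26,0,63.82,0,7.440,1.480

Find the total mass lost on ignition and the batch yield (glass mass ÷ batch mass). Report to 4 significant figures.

The intermediate values are shown rounded to four significant digits when written out. The whole derivation keeps exact precision at every stage — each reported number includes exactly one rounding; derived quantities (glass mass, LOI, the totals, the five compositions, yield) are computed from the weighed amounts at 120.5 pbw of glass in exact precision, exactly as printed in either problem or answer.
Ignition loss by material:
  zinc white: 21.95 × 0.002000 = 0.04390 pbw
  aragonite sand: 5.653 × 0.4438 = 2.509 pbw
  alumina hydrate: 21.00 × 0.3499 = 7.348 pbw
  lithium feldspar: 61.76 × 0.01000 = 0.6176 pbw
  spodumene: 20.92 × 0.01480 = 0.3096 pbw
Total LOI = 10.83 pbw
Glass = batch − LOI = 131.3 − 10.83 = 120.5 pbw

LOI loss = 10.83 pbw; glass = 120.5 pbw; yield = 91.75%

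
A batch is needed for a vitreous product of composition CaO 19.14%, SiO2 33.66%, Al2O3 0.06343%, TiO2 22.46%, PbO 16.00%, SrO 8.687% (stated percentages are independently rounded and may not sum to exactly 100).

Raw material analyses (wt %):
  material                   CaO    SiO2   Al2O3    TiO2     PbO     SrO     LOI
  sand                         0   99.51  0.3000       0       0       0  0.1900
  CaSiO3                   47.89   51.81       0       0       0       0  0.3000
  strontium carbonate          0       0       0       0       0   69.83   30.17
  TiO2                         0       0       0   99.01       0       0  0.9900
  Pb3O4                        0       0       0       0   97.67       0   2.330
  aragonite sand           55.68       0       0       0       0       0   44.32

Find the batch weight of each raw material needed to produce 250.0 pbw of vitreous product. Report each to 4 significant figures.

Batch per 250.0 pbw vitreous product:
  sand: 52.86 pbw
  CaSiO3: 60.90 pbw
  strontium carbonate: 31.10 pbw
  TiO2: 56.71 pbw
  Pb3O4: 40.95 pbw
  aragonite sand: 33.56 pbw
Total batch = 276.1 pbw; LOI loss = 26.06 pbw; yield = 90.56%

Every computation keeps full float precision in all steps. Intermediates are displayed rounded to four significant figures within the worked lines. A single rounding completes every reported result — derived quantities, which include LOI, net glass mass, the six compositions, totals, yield, are re-derived at exact precision, as quoted within the problem or the answer, using the weight values on 250.0 pbw of glass.
Oxide mass targets, per 250.0 pbw vitreous product:
  CaO: 19.14% × 250.0 = 47.85 pbw
  SiO2: 33.66% × 250.0 = 84.15 pbw
  Al2O3: 0.06343% × 250.0 = 0.1586 pbw
  TiO2: 22.46% × 250.0 = 56.15 pbw
  PbO: 16.00% × 250.0 = 40.00 pbw
  SrO: 8.687% × 250.0 = 21.72 pbw
Balance tally, oxide-wise, on the weights just shown, relative to the basis at hand (every target is met by its sum given rounding of the digits):
  CaO: 60.90·0.4789 + 33.56·0.5568 = 47.85 pbw (target 47.85 pbw)
  SiO2: 52.86·0.9951 + 60.90·0.5181 = 84.15 pbw (target 84.15 pbw)
  Al2O3: 52.86·0.003000 = 0.1586 pbw (target 0.1586 pbw)
  TiO2: 56.71·0.9901 = 56.15 pbw (target 56.15 pbw)
  PbO: 40.95·0.9767 = 40.00 pbw (target 40.00 pbw)
  SrO: 31.10·0.6983 = 21.72 pbw (target 21.72 pbw)
Consistency of the glass mass: whole batch net of LOI = 250.0 pbw (the targets, summed, come to 250.0 pbw; against the stated basis, 250.0 pbw — rounding explains the deltas).
Batch total: Σ batch = 276.1 pbw; LOI loss = Σ batch·LOI = 26.06 pbw; as yield: glass ÷ batch → 90.56%.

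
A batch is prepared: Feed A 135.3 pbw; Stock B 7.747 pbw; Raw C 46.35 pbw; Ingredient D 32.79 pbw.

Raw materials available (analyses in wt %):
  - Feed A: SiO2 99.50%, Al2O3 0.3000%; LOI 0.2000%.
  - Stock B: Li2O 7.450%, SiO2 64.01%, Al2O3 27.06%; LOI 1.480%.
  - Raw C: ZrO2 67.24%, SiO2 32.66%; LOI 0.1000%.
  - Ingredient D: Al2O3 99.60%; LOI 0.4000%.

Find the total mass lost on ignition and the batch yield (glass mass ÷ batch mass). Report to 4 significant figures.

LOI loss = 0.5628 pbw; glass = 221.6 pbw; yield = 99.75%

Working values are shown, rounded to 4 significant digits, in the printout. Every computation carries exact precision from first step to last; every reported number includes exactly one rounding — the derived quantities are recomputed at full precision (net glass mass, ignition loss, the totals, the yield, the four compositions) from the batch weights per 221.6 pbw of glass, as they appear in the problem or answer text.
Material-by-material LOI:
  Feed A: 135.3 × 0.002000 = 0.2706 pbw
  Stock B: 7.747 × 0.01480 = 0.1147 pbw
  Raw C: 46.35 × 0.001000 = 0.04635 pbw
  Ingredient D: 32.79 × 0.004000 = 0.1312 pbw
Total LOI = 0.5628 pbw
Glass = batch − LOI = 222.2 − 0.5628 = 221.6 pbw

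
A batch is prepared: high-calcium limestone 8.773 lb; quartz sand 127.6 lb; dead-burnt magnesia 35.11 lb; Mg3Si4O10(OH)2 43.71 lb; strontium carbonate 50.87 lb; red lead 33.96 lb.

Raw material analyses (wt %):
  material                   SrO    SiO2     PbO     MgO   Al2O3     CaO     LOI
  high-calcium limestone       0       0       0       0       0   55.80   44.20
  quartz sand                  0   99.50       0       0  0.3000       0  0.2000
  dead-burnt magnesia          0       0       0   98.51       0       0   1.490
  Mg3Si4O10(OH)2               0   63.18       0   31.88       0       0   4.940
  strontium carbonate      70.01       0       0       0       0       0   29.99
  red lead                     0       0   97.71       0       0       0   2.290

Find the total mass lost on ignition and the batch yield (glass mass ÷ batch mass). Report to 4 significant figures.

All internal work carries full float precision from start to finish — working values are shown rounded off to 4 significant figures as written — a single rounding completes each reported figure — the derived quantities (six oxide percentages, net glass mass, the yield, the totals, ignition loss) are carried at full precision using the weight values per 277.2 lb of glass precisely as stated by the question or the answer.
Ignition loss by material:
  high-calcium limestone: 8.773 × 0.4420 = 3.878 lb
  quartz sand: 127.6 × 0.002000 = 0.2552 lb
  dead-burnt magnesia: 35.11 × 0.01490 = 0.5231 lb
  Mg3Si4O10(OH)2: 43.71 × 0.04940 = 2.159 lb
  strontium carbonate: 50.87 × 0.2999 = 15.26 lb
  red lead: 33.96 × 0.02290 = 0.7777 lb
Total LOI = 22.85 lb
Glass = batch − LOI = 300.0 − 22.85 = 277.2 lb

LOI loss = 22.85 lb; glass = 277.2 lb; yield = 92.38%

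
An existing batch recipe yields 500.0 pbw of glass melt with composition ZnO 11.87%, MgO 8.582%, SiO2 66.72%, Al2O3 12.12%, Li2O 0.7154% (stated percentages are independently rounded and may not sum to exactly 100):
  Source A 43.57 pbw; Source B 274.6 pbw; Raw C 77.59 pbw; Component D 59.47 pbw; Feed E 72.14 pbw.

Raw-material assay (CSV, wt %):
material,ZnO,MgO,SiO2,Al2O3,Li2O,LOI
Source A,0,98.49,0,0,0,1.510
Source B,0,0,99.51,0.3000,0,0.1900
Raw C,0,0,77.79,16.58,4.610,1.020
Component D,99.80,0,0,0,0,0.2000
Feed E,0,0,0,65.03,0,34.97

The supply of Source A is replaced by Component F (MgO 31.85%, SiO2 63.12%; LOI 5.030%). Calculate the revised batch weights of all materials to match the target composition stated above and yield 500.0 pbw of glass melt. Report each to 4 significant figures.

Revised batch per 500.0 pbw glass melt:
  Component F: 134.7 pbw
  Source B: 189.1 pbw
  Raw C: 77.59 pbw
  Component D: 59.47 pbw
  Feed E: 72.53 pbw
Total batch = 533.4 pbw; LOI loss = 33.41 pbw

In-progress results are shown rounded off to 4 significant digits in the printout; every computation carries exact precision through the solve; every reported value includes exactly one rounding; all derived quantities (yield, net glass mass, LOI, totals, the five compositions) are recomputed using the weight values at 500.0 pbw of glass in full float precision, as written in the problem or the answer.
The oxide mass targets at 500.0 pbw glass melt:
  ZnO: 11.87% × 500.0 = 59.35 pbw
  MgO: 8.582% × 500.0 = 42.91 pbw
  SiO2: 66.72% × 500.0 = 333.6 pbw
  Al2O3: 12.12% × 500.0 = 60.60 pbw
  Li2O: 0.7154% × 500.0 = 3.577 pbw
Oxide-by-oxide audit applying the batch weights above, relative to the basis at hand (target by target, the sums agree given rounding of the digits):
  ZnO: 59.47·0.9980 = 59.35 pbw (target 59.35 pbw)
  MgO: 134.7·0.3185 = 42.90 pbw (target 42.91 pbw)
  SiO2: 134.7·0.6312 + 189.1·0.9951 + 77.59·0.7779 = 333.6 pbw (target 333.6 pbw)
  Al2O3: 189.1·0.003000 + 77.59·0.1658 + 72.53·0.6503 = 60.60 pbw (target 60.60 pbw)
  Li2O: 77.59·0.04610 = 3.577 pbw (target 3.577 pbw)
Glass-mass closure: batch Σ − ignition loss = 500.0 pbw (the targets, summed, come to 500.0 pbw; with the basis standing at 500.0 pbw — gaps are rounding artifacts).
Adding the batch up: Σ batch = 533.4 pbw; LOI loss = Σ batch·LOI = 33.41 pbw; glass ÷ batch gives a yield of 93.74%.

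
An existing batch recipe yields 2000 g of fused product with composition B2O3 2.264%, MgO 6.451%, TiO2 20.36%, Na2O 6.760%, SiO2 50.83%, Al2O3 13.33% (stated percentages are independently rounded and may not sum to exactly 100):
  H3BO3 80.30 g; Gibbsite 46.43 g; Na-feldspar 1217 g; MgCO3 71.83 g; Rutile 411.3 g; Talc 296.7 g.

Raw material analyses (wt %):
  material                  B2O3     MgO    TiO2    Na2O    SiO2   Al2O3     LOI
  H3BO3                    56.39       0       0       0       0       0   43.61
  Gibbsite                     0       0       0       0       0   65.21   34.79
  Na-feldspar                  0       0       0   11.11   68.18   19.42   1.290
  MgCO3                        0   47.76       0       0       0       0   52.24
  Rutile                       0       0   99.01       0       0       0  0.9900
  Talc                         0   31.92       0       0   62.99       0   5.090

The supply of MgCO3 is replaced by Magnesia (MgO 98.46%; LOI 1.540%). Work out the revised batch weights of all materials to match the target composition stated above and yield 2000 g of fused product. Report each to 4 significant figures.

Revised batch per 2000 g fused product:
  H3BO3: 80.30 g
  Gibbsite: 46.43 g
  Na-feldspar: 1217 g
  Magnesia: 34.84 g
  Rutile: 411.3 g
  Talc: 296.7 g
Total batch = 2087 g; LOI loss = 86.58 g

The working math holds full float precision at each step; working values are printed, rounded to four significant figures, on the page — every reported figure receives exactly one rounding. Derived quantities, including yield, glass mass, six oxide percentages, LOI, totals, are computed from the batch weights at 2000 g of glass at exact precision as written in problem or answer.
Per-oxide target masses for 2000 g fused product:
  B2O3: 2.264% × 2000 = 45.28 g
  MgO: 6.451% × 2000 = 129.0 g
  TiO2: 20.36% × 2000 = 407.2 g
  Na2O: 6.760% × 2000 = 135.2 g
  SiO2: 50.83% × 2000 = 1017 g
  Al2O3: 13.33% × 2000 = 266.6 g
Mass-balance tally per oxide applying the batch weights above, relative to the basis at hand (oxide sums agree with the targets up to rounding of the answer):
  B2O3: 80.30·0.5639 = 45.28 g (target 45.28 g)
  MgO: 34.84·0.9846 + 296.7·0.3192 = 129.0 g (target 129.0 g)
  TiO2: 411.3·0.9901 = 407.2 g (target 407.2 g)
  Na2O: 1217·0.1111 = 135.2 g (target 135.2 g)
  SiO2: 1217·0.6818 + 296.7·0.6299 = 1017 g (target 1017 g)
  Al2O3: 46.43·0.6521 + 1217·0.1942 = 266.6 g (target 266.6 g)
Glass-mass sanity pass: whole batch net of LOI = 2000 g (the Σ of target masses is 2000 g; with the basis standing at 2000 g — deltas are rounding alone).
Total batch = Σ batch = 2087 g; LOI removed, Σ of batch·LOI: 86.58 g; glass ÷ batch gives a yield of 95.85%.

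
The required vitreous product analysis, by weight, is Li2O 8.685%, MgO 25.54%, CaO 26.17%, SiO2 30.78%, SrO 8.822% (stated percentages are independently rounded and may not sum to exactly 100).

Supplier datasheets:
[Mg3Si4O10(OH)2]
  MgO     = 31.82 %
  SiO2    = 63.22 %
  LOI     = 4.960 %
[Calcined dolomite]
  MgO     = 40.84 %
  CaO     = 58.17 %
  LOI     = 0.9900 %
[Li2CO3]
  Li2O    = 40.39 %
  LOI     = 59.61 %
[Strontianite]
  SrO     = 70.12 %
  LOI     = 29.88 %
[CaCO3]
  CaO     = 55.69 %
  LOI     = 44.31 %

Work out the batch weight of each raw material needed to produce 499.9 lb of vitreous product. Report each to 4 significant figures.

Batch per 499.9 lb vitreous product:
  Mg3Si4O10(OH)2: 243.4 lb
  Calcined dolomite: 123.0 lb
  Li2CO3: 107.5 lb
  Strontianite: 62.89 lb
  CaCO3: 106.4 lb
Total batch = 643.2 lb; LOI loss = 143.3 lb; yield = 77.72%

Mid-chain values are printed (rounded to four significant digits) in the printout. All arithmetic keeps exact precision from start to finish; exactly one rounding is applied to each reported figure — derived quantities (yield, glass mass, the totals, LOI, five oxide percentages) are recomputed using the weight values per 499.9 lb of glass in full float precision as given in the problem or answer text.
The oxide mass targets at 499.9 lb vitreous product:
  Li2O: 8.685% × 499.9 = 43.42 lb
  MgO: 25.54% × 499.9 = 127.7 lb
  CaO: 26.17% × 499.9 = 130.8 lb
  SiO2: 30.78% × 499.9 = 153.9 lb
  SrO: 8.822% × 499.9 = 44.10 lb
Verifying the oxide balance given the weights on record, on the stated basis (oxide sums agree with the targets net of answer rounding effects):
  Li2O: 107.5·0.4039 = 43.42 lb (target 43.42 lb)
  MgO: 243.4·0.3182 + 123.0·0.4084 = 127.7 lb (target 127.7 lb)
  CaO: 123.0·0.5817 + 106.4·0.5569 = 130.8 lb (target 130.8 lb)
  SiO2: 243.4·0.6322 = 153.9 lb (target 153.9 lb)
  SrO: 62.89·0.7012 = 44.10 lb (target 44.10 lb)
Consistency of the glass mass: batch total minus LOI = 499.9 lb (per-oxide target masses sum to 499.9 lb; the stated basis being 499.9 lb — a pure rounding effect).
Batch grand total — Σ batch = 643.2 lb; ignition loss, Σ(batch × LOI) = 143.3 lb; glass ÷ batch gives a yield of 77.72%.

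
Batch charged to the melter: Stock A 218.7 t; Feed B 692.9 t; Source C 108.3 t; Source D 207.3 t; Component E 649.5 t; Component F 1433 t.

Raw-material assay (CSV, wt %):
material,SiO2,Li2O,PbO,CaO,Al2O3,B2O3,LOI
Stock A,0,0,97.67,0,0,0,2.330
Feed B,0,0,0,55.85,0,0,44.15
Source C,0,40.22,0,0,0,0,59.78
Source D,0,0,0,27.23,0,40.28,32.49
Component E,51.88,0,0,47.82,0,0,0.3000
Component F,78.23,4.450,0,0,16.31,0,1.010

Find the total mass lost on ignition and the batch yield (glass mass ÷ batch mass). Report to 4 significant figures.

Intermediates are printed (rounded to four significant figures) at each printed step; full precision is maintained all the way through; every reported value includes exactly one rounding. The derived quantities, which include the yield, glass mass, the totals, LOI, the six compositions, are computed at exact precision, exactly as printed in problem or answer, from the batch weights for 2850 t of glass.
Ignition loss by material:
  Stock A: 218.7 × 0.02330 = 5.096 t
  Feed B: 692.9 × 0.4415 = 305.9 t
  Source C: 108.3 × 0.5978 = 64.74 t
  Source D: 207.3 × 0.3249 = 67.35 t
  Component E: 649.5 × 0.003000 = 1.949 t
  Component F: 1433 × 0.01010 = 14.47 t
Total LOI = 459.5 t
Glass = batch − LOI = 3310 − 459.5 = 2850 t

LOI loss = 459.5 t; glass = 2850 t; yield = 86.12%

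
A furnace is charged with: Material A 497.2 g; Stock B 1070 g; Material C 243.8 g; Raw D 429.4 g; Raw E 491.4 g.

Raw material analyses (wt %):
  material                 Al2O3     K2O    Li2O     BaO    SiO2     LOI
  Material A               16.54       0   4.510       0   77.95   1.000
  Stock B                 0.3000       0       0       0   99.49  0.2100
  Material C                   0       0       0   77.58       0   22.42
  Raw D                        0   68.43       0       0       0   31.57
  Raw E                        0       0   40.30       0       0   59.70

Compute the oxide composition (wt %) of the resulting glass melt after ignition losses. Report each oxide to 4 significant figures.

The intermediate values appear rounded to four significant digits between the steps. The working math holds full float precision from start to finish; each reported value takes just one rounding — all derived quantities (ignition loss, five oxide percentages, yield, glass mass, the totals) are re-derived in exact precision using the weight values for 2241 g of glass as set out in the question or the answer.
What the batch supplies per oxide:
  Al2O3: 497.2·0.1654 + 1070·0.003000 = 85.45 g
  K2O: 429.4·0.6843 = 293.8 g
  Li2O: 497.2·0.04510 + 491.4·0.4030 = 220.5 g
  BaO: 243.8·0.7758 = 189.1 g
  SiO2: 497.2·0.7795 + 1070·0.9949 = 1452 g
LOI: 497.2·0.01000 + 1070·0.002100 + 243.8·0.2242 + 429.4·0.3157 + 491.4·0.5970 = 490.8 g
Glass mass = batch − LOI = 2732 − 490.8 = 2241 g (equal to the oxide-mass sum)
percent share: oxide ÷ glass, ×100

Glass mass = 2241 g (batch 2732 − LOI 490.8).
Composition: Al2O3 3.813%, K2O 13.11%, Li2O 9.838%, BaO 8.440%, SiO2 64.80%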